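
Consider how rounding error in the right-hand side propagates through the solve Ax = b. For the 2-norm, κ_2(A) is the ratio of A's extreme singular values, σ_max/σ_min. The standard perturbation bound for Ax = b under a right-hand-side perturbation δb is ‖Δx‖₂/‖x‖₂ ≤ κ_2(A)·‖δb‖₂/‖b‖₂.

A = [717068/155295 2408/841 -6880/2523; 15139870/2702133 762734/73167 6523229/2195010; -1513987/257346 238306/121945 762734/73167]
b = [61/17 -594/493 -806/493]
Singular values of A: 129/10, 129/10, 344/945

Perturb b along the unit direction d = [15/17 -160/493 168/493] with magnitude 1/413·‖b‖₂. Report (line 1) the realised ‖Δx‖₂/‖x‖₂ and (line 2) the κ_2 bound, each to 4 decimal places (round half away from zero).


0.0033
0.0858

σ_max = 129/10, σ_min = 344/945
κ_2(A) = (129/10) / (344/945) = 35.4375
κ_2(A)·‖δb‖/‖b‖ = 0.0858
solve Ax = b  →  x = [5.7959 -4.3510 3.9297]
‖b‖₂ = 4.1231 and ‖x‖₂ = 8.2442
re-solving with b+δb shifts x by Δx of norm 0.0274
dividing the unrounded norms, ‖Δx‖/‖x‖ = 0.0033
tightness: 0.0033 against a bound of 0.0858 (unrounded ratio ≈ 0.0388)


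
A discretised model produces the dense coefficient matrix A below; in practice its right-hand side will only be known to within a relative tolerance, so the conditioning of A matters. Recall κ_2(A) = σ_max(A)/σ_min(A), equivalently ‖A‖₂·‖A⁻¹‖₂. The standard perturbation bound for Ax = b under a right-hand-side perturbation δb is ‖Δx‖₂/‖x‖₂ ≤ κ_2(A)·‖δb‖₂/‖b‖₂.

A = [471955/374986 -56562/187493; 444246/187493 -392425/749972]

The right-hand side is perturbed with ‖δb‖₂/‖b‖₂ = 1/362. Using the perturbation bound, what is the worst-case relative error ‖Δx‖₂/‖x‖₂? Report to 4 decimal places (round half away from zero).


0.3715

M = AᵀA = [3502282201/486555364 -393983865/243277682; -393983865/243277682 709984561/1946221456]. tr(M)=8756165/1157776, det(M)=14641/4631104
λ_max, λ_min = (8756165/1157776 ± √76653474508809/1340445266176)/2 = 121/16, 121/289444
κ_2(A) = √(λ_max/λ_min) = √((121/16) / (121/289444)) = 134.5000
bound on ‖Δx‖/‖x‖: κ·ε = 134.5000·1/362 = 0.3715


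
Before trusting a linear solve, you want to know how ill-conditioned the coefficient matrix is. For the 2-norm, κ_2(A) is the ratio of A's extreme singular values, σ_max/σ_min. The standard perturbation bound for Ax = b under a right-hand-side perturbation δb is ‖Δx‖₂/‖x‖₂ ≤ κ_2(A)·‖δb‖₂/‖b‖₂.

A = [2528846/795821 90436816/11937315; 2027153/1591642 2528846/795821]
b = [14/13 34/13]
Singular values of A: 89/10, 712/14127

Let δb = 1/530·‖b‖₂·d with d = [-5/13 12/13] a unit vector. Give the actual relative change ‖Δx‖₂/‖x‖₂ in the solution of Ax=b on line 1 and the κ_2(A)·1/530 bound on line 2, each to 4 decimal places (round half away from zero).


from the listed singular values, σ₁ = 89/10, σ_n = 712/14127
κ_2(A) = (89/10) / (712/14127) = 176.5875
κ_2(A)·‖δb‖/‖b‖ = 0.3332
solve Ax = b  →  x = [-36.5436 15.4700]
2-norm of b is 2.8284; of x, 39.6832
Δx = A⁻¹·δb where δb = 1/530·2.8284·d; ‖Δx‖ = 0.1059
realised ‖Δx‖/‖x‖ = 0.0027
realised/bound (from unrounded values) ≈ 0.0080

0.0027
0.3332


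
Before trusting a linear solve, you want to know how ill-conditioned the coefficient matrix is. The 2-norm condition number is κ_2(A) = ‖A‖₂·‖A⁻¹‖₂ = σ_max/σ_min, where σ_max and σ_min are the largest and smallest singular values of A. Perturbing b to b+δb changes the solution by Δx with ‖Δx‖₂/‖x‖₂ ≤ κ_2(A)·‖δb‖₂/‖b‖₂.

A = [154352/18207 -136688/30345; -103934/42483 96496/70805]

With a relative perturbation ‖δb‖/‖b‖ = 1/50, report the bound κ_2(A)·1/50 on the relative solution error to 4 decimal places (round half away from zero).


AᵀA = [1264622942500/16243247601 -224813636000/5414415867; -224813636000/5414415867 39972006400/1804805289]; tr = 5620660900/56205009, det = 16000000/56205009
char-poly roots: 100 and 160000/56205009
so κ_2 = √(100 / (160000/56205009)) = 187.4250
worst-case relative error ≤ 187.4250 × 1/50 = 3.7485

3.7485


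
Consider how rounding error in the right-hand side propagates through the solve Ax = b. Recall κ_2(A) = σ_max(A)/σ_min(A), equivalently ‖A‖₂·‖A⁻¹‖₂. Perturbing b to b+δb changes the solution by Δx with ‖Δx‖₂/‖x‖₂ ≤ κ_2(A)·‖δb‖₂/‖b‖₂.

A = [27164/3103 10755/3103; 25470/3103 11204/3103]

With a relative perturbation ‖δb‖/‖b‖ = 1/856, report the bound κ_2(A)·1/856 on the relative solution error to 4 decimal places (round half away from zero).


form AᵀA = [1648756/11449 686700/11449; 686700/11449 286801/11449] with trace 1935557/11449 and determinant 114244/11449
char-poly roots: 169 and 676/11449
κ_2(A) = √(λ_max/λ_min) = √(169 / (676/11449)) = 53.5000
κ_2(A)·‖δb‖/‖b‖ = 0.0625

0.0625


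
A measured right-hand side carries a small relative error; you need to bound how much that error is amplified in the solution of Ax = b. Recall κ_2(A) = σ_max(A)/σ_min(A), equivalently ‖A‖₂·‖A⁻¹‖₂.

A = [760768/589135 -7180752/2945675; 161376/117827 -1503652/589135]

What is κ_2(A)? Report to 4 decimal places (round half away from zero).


373.4375

M = AᵀA = [1462334464/412699225 -13708941696/2063496125; -13708941696/2063496125 128522512144/10317480625]. tr(M)=571214096/35700625, det(M)=65536/35700625
λ_max, λ_min = (571214096/35700625 ± √326276184764457216/1274534625390625)/2 = 16, 4096/35700625
σ_max=√16=4, σ_min=√(4096/35700625)=(64/5975) → κ = 373.4375


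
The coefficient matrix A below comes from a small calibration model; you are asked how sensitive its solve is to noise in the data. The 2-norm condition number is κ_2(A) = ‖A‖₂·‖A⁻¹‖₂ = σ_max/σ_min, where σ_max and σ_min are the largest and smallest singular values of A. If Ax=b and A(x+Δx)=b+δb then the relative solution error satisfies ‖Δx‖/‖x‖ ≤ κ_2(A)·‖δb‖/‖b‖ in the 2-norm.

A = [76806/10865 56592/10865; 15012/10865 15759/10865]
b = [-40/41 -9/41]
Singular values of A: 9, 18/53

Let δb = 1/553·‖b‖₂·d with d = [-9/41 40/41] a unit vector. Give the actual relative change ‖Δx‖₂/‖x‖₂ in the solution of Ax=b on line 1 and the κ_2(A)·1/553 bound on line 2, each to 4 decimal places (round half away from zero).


0.0479
0.0479

from the listed singular values, σ₁ = 9, σ_n = 18/53
κ = σ_max/σ_min = 9/(18/53) = 26.5000
worst-case relative error ≤ 26.5000 × 1/553 = 0.0479
solve Ax = b  →  x = [-0.0889 -0.0667]
‖b‖₂ = 1.0000 and ‖x‖₂ = 0.1111
with δb = [-0.0004 0.0018], A·Δx = δb → ‖Δx‖ = 0.0053
relative error = 0.0479
realised/bound = 1 exactly: the bound is attained for this b and d


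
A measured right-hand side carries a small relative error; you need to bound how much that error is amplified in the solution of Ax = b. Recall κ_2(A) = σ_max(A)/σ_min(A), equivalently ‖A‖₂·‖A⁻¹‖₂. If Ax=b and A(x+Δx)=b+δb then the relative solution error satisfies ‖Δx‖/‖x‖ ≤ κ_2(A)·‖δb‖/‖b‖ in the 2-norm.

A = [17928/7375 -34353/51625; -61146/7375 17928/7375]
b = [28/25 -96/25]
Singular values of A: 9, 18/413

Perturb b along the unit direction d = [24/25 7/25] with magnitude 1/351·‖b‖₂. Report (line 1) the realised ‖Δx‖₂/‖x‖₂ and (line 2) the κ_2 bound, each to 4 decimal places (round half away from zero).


0.5883
0.5883

largest singular value 9, smallest 18/413
condition number: 9 ÷ (18/413) = 206.5000
worst-case relative error ≤ 206.5000 × 1/351 = 0.5883
solve Ax = b  →  x = [0.4267 -0.1244]
2-norm of b is 4.0000; of x, 0.4444
re-solving with b+δb shifts x by Δx of norm 0.2615
realised ‖Δx‖/‖x‖ = 0.5883
realised/bound = 1 exactly: the bound is attained for this b and d


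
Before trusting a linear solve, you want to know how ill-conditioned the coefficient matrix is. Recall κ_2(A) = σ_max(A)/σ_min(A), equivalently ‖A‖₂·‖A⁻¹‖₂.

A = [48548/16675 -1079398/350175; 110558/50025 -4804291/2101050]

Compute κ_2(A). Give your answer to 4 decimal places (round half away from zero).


181.1250

AᵀA = [1337409844/100100025 -5897599433/420420105; -5897599433/420420105 2600992541569/176576444100]; tr = 1179591797/41992020, det = 31561924/1312250625
eigenvalues of AᵀA: λ = (tr ± √(tr²−4·det))/2 = 2809/100, 44944/52490025
κ_2(A) = √(λ_max/λ_min) = √((2809/100) / (44944/52490025)) = 181.1250


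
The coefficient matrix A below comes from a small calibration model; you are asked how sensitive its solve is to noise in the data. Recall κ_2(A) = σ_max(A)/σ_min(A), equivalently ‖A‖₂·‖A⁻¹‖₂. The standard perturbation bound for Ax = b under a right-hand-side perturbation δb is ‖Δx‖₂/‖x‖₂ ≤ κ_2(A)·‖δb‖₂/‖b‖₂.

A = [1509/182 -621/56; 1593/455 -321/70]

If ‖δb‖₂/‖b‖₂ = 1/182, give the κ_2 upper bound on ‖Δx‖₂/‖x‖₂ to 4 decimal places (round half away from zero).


1.5385

AᵀA = [396909/4900 -2116773/19600; -2116773/19600 11289681/78400]; tr = 705609/3136, det = 2025/3136
eigenvalues of AᵀA: λ = (tr ± √(tr²−4·det))/2 = 225, 9/3136
σ_max=√225=15, σ_min=√(9/3136)=(3/56) → κ = 280.0000
κ_2(A)·‖δb‖/‖b‖ = 1.5385


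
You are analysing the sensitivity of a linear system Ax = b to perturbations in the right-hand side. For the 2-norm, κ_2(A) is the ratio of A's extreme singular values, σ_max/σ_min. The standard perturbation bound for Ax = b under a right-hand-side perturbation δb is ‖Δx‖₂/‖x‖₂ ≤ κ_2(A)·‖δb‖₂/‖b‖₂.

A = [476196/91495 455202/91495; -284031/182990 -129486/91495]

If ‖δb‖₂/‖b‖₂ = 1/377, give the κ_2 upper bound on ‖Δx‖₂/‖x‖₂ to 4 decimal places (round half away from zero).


0.4184

form AᵀA = [39508965225/1339413604 9406175625/334853401; 9406175625/334853401 8959019400/334853401] with trace 89589825/1592644 and determinant 50625/398161
solving λ² − 89589825/1592644·λ + 50625/398161 = 0 gives λ = 225/4, 900/398161
so κ_2 = √((225/4) / (900/398161)) = 157.7500
κ_2(A)·‖δb‖/‖b‖ = 0.4184


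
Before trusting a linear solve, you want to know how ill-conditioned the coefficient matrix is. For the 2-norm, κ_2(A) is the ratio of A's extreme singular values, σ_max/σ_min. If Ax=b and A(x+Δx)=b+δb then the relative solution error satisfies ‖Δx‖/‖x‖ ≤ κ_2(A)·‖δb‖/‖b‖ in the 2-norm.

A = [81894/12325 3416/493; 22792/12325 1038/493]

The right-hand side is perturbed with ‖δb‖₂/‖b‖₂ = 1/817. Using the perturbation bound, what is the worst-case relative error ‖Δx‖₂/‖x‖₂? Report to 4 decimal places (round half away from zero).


0.1040

M = AᵀA = [11561764/243049 12136320/243049; 12136320/243049 12746500/243049]. tr(M)=28904/289, det(M)=400/289
char-poly roots: 100 and 4/289
κ = σ_max/σ_min = 10/(2/17) = 85.0000
perturbation bound = 85.0000·1/817 = 0.1040


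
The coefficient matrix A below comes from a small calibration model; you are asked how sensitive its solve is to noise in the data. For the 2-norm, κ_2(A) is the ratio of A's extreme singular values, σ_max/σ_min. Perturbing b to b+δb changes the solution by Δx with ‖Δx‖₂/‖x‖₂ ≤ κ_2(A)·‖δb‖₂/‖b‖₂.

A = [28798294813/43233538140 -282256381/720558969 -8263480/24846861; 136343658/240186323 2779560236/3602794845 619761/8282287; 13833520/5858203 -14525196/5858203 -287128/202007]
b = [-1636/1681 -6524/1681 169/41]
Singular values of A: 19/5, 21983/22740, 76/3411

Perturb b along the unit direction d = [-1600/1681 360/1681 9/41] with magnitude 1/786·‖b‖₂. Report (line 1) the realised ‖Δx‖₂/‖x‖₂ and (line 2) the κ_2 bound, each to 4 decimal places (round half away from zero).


0.0073
0.2170

σ_max = 19/5, σ_min = 76/3411
κ = σ_max/σ_min = (19/5)/(76/3411) = 170.5500
worst-case relative error ≤ 170.5500 × 1/786 = 0.2170
solve Ax = b  →  x = [9.5787 -16.0574 41.0243]
‖b‖ = 5.7446, ‖x‖ = 45.0842
δb = ε·‖b‖·d = [-0.0070 0.0016 0.0016]; solving A·Δx = δb gives ‖Δx‖ = 0.3280
relative error = 0.0073
tightness: 0.0073 against a bound of 0.2170 (unrounded ratio ≈ 0.0335)


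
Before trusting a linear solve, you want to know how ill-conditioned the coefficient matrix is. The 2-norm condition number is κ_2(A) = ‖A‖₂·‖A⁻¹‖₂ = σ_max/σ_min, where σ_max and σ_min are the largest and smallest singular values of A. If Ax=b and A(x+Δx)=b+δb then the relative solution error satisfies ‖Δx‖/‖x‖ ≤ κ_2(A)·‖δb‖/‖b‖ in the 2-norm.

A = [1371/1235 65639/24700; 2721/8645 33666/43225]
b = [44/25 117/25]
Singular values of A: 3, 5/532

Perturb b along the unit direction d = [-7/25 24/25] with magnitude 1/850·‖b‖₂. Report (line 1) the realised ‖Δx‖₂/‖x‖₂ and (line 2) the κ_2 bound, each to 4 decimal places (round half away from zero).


0.0015
0.3755

σ_max = 3, σ_min = 5/532
κ_2(A) = 3 / (5/532) = 319.2000
worst-case relative error ≤ 319.2000 × 1/850 = 0.3755
solve Ax = b  →  x = [-392.4769 164.6154]
‖b‖₂ = 5.0000 and ‖x‖₂ = 425.6012
Δx = A⁻¹·δb where δb = 1/850·5.0000·d; ‖Δx‖ = 0.6259
realised ‖Δx‖/‖x‖ = 0.0015
realised/bound (from unrounded values) ≈ 0.0039


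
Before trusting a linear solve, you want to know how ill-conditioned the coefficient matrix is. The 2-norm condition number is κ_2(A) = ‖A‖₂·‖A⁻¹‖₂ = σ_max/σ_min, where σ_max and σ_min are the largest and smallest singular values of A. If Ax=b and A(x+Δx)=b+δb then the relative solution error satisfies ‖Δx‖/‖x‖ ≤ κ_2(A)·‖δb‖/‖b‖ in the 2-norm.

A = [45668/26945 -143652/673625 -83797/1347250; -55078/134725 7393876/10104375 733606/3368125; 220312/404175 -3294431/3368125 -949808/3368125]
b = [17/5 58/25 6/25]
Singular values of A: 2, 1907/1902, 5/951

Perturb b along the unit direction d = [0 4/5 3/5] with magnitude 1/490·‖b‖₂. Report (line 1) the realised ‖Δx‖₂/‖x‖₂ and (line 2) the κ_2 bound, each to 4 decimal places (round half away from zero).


from the listed singular values, σ₁ = 2, σ_n = 5/951
κ_2(A) = 2 / (5/951) = 380.4000
worst-case relative error ≤ 380.4000 × 1/490 = 0.7763
solve Ax = b  →  x = [2.2904 -104.4293 365.7915]
2-norm of b is 4.1231; of x, 380.4131
Δx = A⁻¹·δb where δb = 1/490·4.1231·d; ‖Δx‖ = 1.6004
dividing the unrounded norms, ‖Δx‖/‖x‖ = 0.0042
tightness: 0.0042 against a bound of 0.7763 (unrounded ratio ≈ 0.0054)

0.0042
0.7763


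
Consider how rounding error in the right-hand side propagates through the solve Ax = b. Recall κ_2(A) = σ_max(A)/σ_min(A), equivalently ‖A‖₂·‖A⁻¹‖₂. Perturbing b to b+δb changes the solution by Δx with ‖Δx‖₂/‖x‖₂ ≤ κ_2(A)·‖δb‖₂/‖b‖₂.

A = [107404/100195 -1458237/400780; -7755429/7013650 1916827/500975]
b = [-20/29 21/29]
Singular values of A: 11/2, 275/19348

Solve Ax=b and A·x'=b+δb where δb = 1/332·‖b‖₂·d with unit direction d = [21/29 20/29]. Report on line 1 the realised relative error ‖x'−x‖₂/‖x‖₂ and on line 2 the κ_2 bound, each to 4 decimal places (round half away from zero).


largest singular value 11/2, smallest 275/19348
κ_2(A) = (11/2) / (275/19348) = 386.9600
worst-case relative error ≤ 386.9600 × 1/332 = 1.1655
solve Ax = b  →  x = [-0.0509 0.1745]
‖b‖₂ = 1.0000 and ‖x‖₂ = 0.1818
with δb = [0.0022 0.0021], A·Δx = δb → ‖Δx‖ = 0.2119
realised ‖Δx‖/‖x‖ = 1.1655
realised/bound = 1 exactly: the bound is attained for this b and d

1.1655
1.1655


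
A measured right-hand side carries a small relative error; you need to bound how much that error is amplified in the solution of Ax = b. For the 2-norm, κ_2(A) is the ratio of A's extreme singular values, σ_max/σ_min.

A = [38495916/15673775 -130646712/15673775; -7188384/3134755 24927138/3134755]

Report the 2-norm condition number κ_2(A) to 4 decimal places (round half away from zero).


AᵀA = [3298165472016/292113225625 -11306790546912/292113225625; -11306790546912/292113225625 38766490580484/292113225625]; tr = 67303449684/467381161, det = 81000000/467381161
eigenvalues of AᵀA: λ = (tr ± √(tr²−4·det))/2 = 144, 562500/467381161
κ_2(A) = √(λ_max/λ_min) = √(144 / (562500/467381161)) = 345.9040

345.9040


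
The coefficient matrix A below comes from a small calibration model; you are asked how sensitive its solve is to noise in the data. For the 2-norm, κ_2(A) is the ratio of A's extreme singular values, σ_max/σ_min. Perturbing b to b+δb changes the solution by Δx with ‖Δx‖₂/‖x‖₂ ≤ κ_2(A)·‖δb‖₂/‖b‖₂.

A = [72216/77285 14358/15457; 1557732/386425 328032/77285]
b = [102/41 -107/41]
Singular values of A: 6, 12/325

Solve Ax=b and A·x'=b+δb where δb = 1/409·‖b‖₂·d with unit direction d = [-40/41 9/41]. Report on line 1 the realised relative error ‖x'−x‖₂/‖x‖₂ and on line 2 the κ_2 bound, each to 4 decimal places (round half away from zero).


largest singular value 6, smallest 12/325
κ_2(A) = 6 / (12/325) = 162.5000
bound on ‖Δx‖/‖x‖: κ·ε = 162.5000·1/409 = 0.3973
solve Ax = b  →  x = [58.6063 -56.2759]
‖b‖₂ = 3.6056 and ‖x‖₂ = 81.2507
Δx = A⁻¹·δb where δb = 1/409·3.6056·d; ‖Δx‖ = 0.2388
realised ‖Δx‖/‖x‖ = 0.0029
so the bound overstates the realised error by a factor of ≈ 135.2093 (computed from the unrounded values)

0.0029
0.3973


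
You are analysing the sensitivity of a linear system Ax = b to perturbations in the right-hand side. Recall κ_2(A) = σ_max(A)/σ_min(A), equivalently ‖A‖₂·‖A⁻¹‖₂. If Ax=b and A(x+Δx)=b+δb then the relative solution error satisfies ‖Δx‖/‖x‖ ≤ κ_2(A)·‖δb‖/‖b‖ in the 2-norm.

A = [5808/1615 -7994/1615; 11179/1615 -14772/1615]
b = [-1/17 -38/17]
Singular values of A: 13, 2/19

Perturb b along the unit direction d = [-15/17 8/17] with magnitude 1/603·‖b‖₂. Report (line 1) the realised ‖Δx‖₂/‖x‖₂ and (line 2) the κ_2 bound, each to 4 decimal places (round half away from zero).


largest singular value 13, smallest 2/19
κ = σ_max/σ_min = 13/(2/19) = 123.5000
κ_2(A)·‖δb‖/‖b‖ = 0.2048
solve Ax = b  →  x = [-7.6923 -5.5769]
2-norm of b is 2.2361; of x, 9.5012
with δb = [-0.0033 0.0017], A·Δx = δb → ‖Δx‖ = 0.0352
relative error = 0.0037
tightness: 0.0037 against a bound of 0.2048 (unrounded ratio ≈ 0.0181)

0.0037
0.2048


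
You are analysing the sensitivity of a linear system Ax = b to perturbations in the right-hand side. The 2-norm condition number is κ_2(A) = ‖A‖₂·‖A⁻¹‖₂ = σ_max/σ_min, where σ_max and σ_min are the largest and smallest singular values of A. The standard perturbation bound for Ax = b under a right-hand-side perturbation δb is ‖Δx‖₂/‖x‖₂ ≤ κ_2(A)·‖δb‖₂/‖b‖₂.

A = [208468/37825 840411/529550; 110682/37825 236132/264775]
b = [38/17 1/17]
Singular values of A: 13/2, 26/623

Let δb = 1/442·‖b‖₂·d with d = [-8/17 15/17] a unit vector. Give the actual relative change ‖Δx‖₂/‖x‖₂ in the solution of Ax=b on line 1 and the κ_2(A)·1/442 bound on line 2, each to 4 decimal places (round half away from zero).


largest singular value 13/2, smallest 26/623
κ = σ_max/σ_min = (13/2)/(26/623) = 155.7500
worst-case relative error ≤ 155.7500 × 1/442 = 0.3524
solve Ax = b  →  x = [7.0046 -22.9169]
‖b‖₂ = 2.2361 and ‖x‖₂ = 23.9635
Δx = A⁻¹·δb where δb = 1/442·2.2361·d; ‖Δx‖ = 0.1212
dividing the unrounded norms, ‖Δx‖/‖x‖ = 0.0051
so the bound overstates the realised error by a factor of ≈ 69.6593 (computed from the unrounded values)

0.0051
0.3524


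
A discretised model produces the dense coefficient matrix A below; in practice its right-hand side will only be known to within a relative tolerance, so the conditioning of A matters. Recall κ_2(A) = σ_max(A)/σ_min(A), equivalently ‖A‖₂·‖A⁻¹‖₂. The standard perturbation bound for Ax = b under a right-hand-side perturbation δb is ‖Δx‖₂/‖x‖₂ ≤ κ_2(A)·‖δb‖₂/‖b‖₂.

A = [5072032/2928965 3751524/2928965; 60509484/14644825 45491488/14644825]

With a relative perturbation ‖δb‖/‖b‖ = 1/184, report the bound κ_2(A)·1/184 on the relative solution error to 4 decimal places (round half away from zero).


AᵀA = [25470623486224/1269058575625 19102737927168/1269058575625; 19102737927168/1269058575625 14327359695376/1269058575625]; tr = 1591919327264/50762343025, det = 15366400/2030493721
char-poly roots: 784/25 and 490000/2030493721
σ_max=√(784/25)=(28/5), σ_min=√(490000/2030493721)=(700/45061) → κ = 360.4880
worst-case relative error ≤ 360.4880 × 1/184 = 1.9592

1.9592


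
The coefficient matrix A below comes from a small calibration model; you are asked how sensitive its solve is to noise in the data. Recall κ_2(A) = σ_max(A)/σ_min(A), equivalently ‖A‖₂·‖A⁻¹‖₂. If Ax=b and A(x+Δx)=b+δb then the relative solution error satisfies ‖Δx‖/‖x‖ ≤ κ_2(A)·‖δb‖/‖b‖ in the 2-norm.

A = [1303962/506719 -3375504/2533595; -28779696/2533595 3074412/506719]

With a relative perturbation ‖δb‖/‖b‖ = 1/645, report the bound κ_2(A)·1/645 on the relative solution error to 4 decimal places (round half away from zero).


AᵀA = [518012388036/3818622025 -11050823520/152744881; -11050823520/152744881 147349349136/3818622025]; tr = 2302289748/13213225, det = 75898944/330330625
char-poly roots: 4356/25 and 17424/13213225
σ_max=√(4356/25)=(66/5), σ_min=√(17424/13213225)=(132/3635) → κ = 363.5000
perturbation bound = 363.5000·1/645 = 0.5636

0.5636


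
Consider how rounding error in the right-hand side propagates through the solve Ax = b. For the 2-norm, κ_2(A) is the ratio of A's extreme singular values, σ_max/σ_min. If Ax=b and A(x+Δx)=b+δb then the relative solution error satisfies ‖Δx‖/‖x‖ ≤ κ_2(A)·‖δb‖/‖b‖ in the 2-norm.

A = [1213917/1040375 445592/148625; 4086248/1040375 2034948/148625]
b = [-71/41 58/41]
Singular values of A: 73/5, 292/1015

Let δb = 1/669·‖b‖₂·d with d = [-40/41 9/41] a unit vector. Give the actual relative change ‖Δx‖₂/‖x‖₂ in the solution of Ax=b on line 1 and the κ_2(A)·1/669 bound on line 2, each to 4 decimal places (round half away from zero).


0.0017
0.0759

σ_max = 73/5, σ_min = 292/1015
condition number: (73/5) ÷ (292/1015) = 50.7500
κ_2(A)·‖δb‖/‖b‖ = 0.0759
solve Ax = b  →  x = [-6.6548 2.0123]
‖b‖₂ = 2.2361 and ‖x‖₂ = 6.9524
with δb = [-0.0033 0.0007], A·Δx = δb → ‖Δx‖ = 0.0116
realised ‖Δx‖/‖x‖ = 0.0017
realised/bound (from unrounded values) ≈ 0.0220


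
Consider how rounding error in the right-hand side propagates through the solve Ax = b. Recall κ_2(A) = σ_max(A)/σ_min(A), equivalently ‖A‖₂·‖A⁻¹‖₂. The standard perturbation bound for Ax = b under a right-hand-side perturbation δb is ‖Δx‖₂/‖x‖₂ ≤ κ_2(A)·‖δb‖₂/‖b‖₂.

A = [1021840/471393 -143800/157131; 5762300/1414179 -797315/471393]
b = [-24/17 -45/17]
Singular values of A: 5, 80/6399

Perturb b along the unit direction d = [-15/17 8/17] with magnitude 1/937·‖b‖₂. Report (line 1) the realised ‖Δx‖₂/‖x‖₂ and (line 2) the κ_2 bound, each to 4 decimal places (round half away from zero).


largest singular value 5, smallest 80/6399
condition number: 5 ÷ (80/6399) = 399.9375
worst-case relative error ≤ 399.9375 × 1/937 = 0.4268
solve Ax = b  →  x = [-0.5538 0.2308]
‖b‖ = 3.0000, ‖x‖ = 0.6000
Δx = A⁻¹·δb where δb = 1/937·3.0000·d; ‖Δx‖ = 0.2561
realised ‖Δx‖/‖x‖ = 0.4268
tightness: 0.4268 against a bound of 0.4268; the bound is attained (ratio 1)

0.4268
0.4268


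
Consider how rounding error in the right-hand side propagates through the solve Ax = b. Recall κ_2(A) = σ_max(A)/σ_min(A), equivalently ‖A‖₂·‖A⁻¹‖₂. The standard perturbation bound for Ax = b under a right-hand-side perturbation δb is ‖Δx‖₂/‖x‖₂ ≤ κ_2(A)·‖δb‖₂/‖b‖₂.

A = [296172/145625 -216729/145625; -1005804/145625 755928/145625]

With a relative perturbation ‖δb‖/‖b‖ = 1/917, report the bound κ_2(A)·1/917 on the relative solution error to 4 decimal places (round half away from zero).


AᵀA = [1758975264/33930625 -1319207148/33930625; -1319207148/33930625 989437761/33930625]; tr = 109936521/1357225, det = 104976/1357225
char-poly roots: 81 and 1296/1357225
so κ_2 = √(81 / (1296/1357225)) = 291.2500
perturbation bound = 291.2500·1/917 = 0.3176

0.3176


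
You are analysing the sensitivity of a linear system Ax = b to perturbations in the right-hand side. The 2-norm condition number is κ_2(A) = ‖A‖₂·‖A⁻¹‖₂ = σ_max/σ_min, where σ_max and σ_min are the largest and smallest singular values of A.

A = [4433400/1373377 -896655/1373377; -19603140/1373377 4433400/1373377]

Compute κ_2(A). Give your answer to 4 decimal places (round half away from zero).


204.2500

form AᵀA = [240296331600/1122049009 -54065313000/1122049009; -54065313000/1122049009 12170747025/1122049009] with trace 150188625/667489 and determinant 810000/667489
char-poly roots: 225 and 3600/667489
κ = σ_max/σ_min = 15/(60/817) = 204.2500


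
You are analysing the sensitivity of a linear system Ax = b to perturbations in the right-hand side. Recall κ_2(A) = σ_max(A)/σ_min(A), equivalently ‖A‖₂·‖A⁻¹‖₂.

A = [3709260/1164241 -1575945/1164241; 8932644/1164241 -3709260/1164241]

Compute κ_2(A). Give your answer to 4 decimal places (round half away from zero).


344.4500

M = AᵀA = [553554666144/8020456249 -230645496060/8020456249; -230645496060/8020456249 96107765625/8020456249]. tr(M)=3844156401/47458321, det(M)=2624400/47458321
eigenvalues of AᵀA: λ = (tr ± √(tr²−4·det))/2 = 81, 32400/47458321
so κ_2 = √(81 / (32400/47458321)) = 344.4500


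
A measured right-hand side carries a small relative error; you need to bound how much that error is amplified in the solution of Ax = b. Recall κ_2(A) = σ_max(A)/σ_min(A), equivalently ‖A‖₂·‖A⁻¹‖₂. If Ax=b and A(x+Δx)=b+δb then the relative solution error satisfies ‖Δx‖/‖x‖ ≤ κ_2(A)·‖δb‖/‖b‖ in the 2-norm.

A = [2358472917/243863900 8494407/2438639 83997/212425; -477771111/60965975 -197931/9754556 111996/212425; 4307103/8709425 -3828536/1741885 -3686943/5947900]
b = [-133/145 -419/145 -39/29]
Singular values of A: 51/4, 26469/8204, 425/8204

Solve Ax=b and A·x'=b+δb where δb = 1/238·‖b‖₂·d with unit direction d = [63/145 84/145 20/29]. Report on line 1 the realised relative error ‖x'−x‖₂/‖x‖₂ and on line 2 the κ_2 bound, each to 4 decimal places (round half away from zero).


0.0046
1.0341

largest singular value 51/4, smallest 425/8204
κ = σ_max/σ_min = (51/4)/(425/8204) = 246.1200
perturbation bound = 246.1200·1/238 = 1.0341
solve Ax = b  →  x = [-3.4175 15.5464 -55.6810]
‖b‖₂ = 3.3166 and ‖x‖₂ = 57.9115
δb = ε·‖b‖·d = [0.0061 0.0081 0.0096]; solving A·Δx = δb gives ‖Δx‖ = 0.2690
dividing the unrounded norms, ‖Δx‖/‖x‖ = 0.0046
realised/bound (from unrounded values) ≈ 0.0045


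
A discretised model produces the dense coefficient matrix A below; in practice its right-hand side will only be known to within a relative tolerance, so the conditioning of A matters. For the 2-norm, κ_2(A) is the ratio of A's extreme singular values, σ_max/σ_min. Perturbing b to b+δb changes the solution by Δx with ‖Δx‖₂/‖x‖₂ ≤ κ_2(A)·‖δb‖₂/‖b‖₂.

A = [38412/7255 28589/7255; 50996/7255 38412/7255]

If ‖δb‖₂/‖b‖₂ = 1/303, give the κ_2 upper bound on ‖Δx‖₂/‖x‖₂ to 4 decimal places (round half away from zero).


AᵀA = [815214752/10527005 611403804/10527005; 611403804/10527005 458562533/10527005]; tr = 254755457/2105401, det = 234256/2105401
solving λ² − 254755457/2105401·λ + 234256/2105401 = 0 gives λ = 121, 1936/2105401
so κ_2 = √(121 / (1936/2105401)) = 362.7500
κ_2(A)·‖δb‖/‖b‖ = 1.1972

1.1972


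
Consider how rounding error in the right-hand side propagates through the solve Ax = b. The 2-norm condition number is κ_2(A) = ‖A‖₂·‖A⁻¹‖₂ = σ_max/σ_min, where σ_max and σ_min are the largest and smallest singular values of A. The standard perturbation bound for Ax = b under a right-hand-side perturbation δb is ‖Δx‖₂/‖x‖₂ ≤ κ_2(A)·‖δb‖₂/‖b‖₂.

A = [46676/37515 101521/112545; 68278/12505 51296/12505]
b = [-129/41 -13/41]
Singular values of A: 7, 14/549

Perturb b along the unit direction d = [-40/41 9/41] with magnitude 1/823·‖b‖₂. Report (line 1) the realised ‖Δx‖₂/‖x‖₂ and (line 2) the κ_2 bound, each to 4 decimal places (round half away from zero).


largest singular value 7, smallest 14/549
κ = σ_max/σ_min = 7/(14/549) = 274.5000
perturbation bound = 274.5000·1/823 = 0.3335
solve Ax = b  →  x = [-70.7000 94.0286]
‖b‖₂ = 3.1623 and ‖x‖₂ = 117.6429
Δx = A⁻¹·δb where δb = 1/823·3.1623·d; ‖Δx‖ = 0.1507
relative error = 0.0013
realised/bound (from unrounded values) ≈ 0.0038

0.0013
0.3335


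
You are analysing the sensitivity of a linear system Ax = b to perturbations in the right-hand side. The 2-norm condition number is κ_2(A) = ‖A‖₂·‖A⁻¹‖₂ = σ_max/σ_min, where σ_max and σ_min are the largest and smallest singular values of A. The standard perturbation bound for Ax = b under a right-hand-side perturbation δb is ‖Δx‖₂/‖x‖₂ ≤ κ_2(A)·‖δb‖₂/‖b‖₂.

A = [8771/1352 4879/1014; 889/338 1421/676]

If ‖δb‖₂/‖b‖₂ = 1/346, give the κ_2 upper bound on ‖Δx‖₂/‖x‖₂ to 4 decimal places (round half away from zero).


0.2254

form AᵀA = [530033/10816 298067/8112; 298067/8112 670957/24336] with trace 7454125/97344 and determinant 1500625/1557504
solving λ² − 7454125/97344·λ + 1500625/1557504 = 0 gives λ = 1225/16, 1225/97344
κ_2(A) = √(λ_max/λ_min) = √((1225/16) / (1225/97344)) = 78.0000
κ_2(A)·‖δb‖/‖b‖ = 0.2254


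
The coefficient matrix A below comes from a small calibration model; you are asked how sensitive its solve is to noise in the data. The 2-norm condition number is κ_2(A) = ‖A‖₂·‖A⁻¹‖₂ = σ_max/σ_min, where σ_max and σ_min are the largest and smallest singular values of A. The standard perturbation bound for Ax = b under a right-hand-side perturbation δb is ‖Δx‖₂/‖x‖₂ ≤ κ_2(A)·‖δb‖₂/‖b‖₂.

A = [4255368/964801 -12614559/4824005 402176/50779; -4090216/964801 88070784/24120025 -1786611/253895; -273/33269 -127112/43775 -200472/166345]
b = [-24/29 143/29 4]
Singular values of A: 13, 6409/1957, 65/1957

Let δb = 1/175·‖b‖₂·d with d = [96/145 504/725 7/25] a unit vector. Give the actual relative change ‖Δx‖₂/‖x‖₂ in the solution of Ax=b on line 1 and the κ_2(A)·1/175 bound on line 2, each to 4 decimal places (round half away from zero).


0.0091
2.2366

from the listed singular values, σ₁ = 13, σ_n = 65/1957
condition number: 13 ÷ (65/1957) = 391.4000
κ_2(A)·‖δb‖/‖b‖ = 2.2366
solve Ax = b  →  x = [-106.4072 -22.5386 51.7109]
2-norm of b is 6.4031; of x, 120.4346
re-solving with b+δb shifts x by Δx of norm 1.1016
relative error = 0.0091
so the bound overstates the realised error by a factor of ≈ 244.5135 (computed from the unrounded values)


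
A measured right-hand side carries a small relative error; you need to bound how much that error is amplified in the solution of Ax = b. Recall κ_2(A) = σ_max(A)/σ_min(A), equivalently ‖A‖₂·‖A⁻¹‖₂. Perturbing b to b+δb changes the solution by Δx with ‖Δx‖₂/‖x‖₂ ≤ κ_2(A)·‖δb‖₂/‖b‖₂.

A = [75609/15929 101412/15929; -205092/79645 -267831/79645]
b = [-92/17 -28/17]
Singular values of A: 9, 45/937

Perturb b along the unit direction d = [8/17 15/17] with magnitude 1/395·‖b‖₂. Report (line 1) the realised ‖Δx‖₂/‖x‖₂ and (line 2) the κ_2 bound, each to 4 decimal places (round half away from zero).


σ_max = 9, σ_min = 45/937
κ = σ_max/σ_min = 9/(45/937) = 187.4000
perturbation bound = 187.4000·1/395 = 0.4744
solve Ax = b  →  x = [66.3644 -50.3289]
‖b‖ = 5.6569, ‖x‖ = 83.2901
with δb = [0.0067 0.0126], A·Δx = δb → ‖Δx‖ = 0.2982
relative error = 0.0036
realised/bound (from unrounded values) ≈ 0.0075

0.0036
0.4744


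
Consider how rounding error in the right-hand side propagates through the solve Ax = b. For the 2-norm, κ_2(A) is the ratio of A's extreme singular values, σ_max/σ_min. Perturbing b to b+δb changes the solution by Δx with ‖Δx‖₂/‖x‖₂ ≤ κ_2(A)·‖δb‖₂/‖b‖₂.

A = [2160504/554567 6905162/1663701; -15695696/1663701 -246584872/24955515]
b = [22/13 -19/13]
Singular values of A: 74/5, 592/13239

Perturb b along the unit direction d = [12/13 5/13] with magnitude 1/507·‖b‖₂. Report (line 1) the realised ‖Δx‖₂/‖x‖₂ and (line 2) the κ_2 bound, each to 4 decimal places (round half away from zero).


largest singular value 74/5, smallest 592/13239
κ_2(A) = (74/5) / (592/13239) = 330.9750
κ_2(A)·‖δb‖/‖b‖ = 0.6528
solve Ax = b  →  x = [-16.1008 15.5207]
2-norm of b is 2.2361; of x, 22.3636
re-solving with b+δb shifts x by Δx of norm 0.0986
relative error = 0.0044
realised/bound (from unrounded values) ≈ 0.0068

0.0044
0.6528


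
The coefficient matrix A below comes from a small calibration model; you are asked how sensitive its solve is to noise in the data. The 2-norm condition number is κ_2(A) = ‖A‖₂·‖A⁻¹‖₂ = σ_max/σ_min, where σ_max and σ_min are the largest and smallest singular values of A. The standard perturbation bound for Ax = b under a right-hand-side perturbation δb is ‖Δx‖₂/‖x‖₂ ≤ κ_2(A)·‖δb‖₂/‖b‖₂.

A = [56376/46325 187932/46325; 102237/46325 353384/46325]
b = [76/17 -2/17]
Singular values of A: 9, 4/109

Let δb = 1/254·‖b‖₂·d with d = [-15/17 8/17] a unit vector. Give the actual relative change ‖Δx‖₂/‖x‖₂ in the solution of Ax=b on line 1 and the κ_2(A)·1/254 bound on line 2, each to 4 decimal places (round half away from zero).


from the listed singular values, σ₁ = 9, σ_n = 4/109
κ = σ_max/σ_min = 9/(4/109) = 245.2500
κ_2(A)·‖δb‖/‖b‖ = 0.9656
solve Ax = b  →  x = [104.7022 -30.3067]
2-norm of b is 4.4721; of x, 109.0002
re-solving with b+δb shifts x by Δx of norm 0.4798
relative error = 0.0044
realised/bound (from unrounded values) ≈ 0.0046

0.0044
0.9656


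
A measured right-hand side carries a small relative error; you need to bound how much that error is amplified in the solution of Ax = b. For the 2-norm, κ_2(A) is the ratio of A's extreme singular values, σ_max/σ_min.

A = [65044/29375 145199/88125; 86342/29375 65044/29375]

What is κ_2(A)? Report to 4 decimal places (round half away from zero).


AᵀA = [467426516/34515625 1051696436/103546875; 1051696436/103546875 2366369881/310640625]; tr = 262928341/12425625, det = 1119364/310640625
eigenvalues of AᵀA: λ = (tr ± √(tr²−4·det))/2 = 529/25, 2116/12425625
κ = σ_max/σ_min = (23/5)/(46/3525) = 352.5000

352.5000


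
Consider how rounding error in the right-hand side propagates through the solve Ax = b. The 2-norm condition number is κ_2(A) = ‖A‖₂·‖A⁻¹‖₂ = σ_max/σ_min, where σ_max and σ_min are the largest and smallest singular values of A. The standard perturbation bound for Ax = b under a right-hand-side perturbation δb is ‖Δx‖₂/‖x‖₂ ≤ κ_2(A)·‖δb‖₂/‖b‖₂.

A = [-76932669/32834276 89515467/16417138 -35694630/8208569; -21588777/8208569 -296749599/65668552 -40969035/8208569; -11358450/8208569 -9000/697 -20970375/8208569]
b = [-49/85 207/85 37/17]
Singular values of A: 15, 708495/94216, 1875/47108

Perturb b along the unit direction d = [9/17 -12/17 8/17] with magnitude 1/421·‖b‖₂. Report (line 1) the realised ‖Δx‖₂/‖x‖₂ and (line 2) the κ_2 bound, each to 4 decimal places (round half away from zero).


0.0079
0.8952

from the listed singular values, σ₁ = 15, σ_n = 1875/47108
κ_2(A) = 15 / (1875/47108) = 376.8640
κ_2(A)·‖δb‖/‖b‖ = 0.8952
solve Ax = b  →  x = [22.0868 -0.1659 -11.9764]
2-norm of b is 3.3166; of x, 25.1254
δb = ε·‖b‖·d = [0.0042 -0.0056 0.0037]; solving A·Δx = δb gives ‖Δx‖ = 0.1979
dividing the unrounded norms, ‖Δx‖/‖x‖ = 0.0079
realised/bound (from unrounded values) ≈ 0.0088


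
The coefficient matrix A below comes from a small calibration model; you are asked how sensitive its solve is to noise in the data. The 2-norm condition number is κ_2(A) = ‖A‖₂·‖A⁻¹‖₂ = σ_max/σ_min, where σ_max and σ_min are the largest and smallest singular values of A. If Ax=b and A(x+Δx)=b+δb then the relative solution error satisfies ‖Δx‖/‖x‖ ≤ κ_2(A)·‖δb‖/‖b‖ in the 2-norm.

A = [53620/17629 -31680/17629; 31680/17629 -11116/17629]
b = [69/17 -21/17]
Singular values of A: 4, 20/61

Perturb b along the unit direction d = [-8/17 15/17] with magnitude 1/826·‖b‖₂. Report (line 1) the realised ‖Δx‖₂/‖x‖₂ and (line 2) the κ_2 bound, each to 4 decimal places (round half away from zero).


0.0017
0.0148

σ_max = 4, σ_min = 20/61
condition number: 4 ÷ (20/61) = 12.2000
κ_2(A)·‖δb‖/‖b‖ = 0.0148
solve Ax = b  →  x = [-3.6441 -8.4265]
‖b‖ = 4.2426, ‖x‖ = 9.1807
δb = ε·‖b‖·d = [-0.0024 0.0045]; solving A·Δx = δb gives ‖Δx‖ = 0.0157
relative error = 0.0017
so the bound overstates the realised error by a factor of ≈ 8.6556 (computed from the unrounded values)


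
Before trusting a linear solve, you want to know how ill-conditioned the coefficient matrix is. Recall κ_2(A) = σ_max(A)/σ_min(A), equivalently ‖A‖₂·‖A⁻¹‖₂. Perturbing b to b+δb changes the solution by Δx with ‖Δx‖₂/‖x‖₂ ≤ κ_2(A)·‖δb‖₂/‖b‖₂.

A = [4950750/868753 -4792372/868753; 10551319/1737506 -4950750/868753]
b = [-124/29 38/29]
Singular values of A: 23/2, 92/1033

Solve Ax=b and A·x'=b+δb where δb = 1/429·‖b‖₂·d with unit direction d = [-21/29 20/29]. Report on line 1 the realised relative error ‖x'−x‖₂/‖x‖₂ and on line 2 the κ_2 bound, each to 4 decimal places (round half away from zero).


0.0026
0.3010

σ_max = 23/2, σ_min = 92/1033
condition number: (23/2) ÷ (92/1033) = 129.1250
bound on ‖Δx‖/‖x‖: κ·ε = 129.1250·1/429 = 0.3010
solve Ax = b  →  x = [30.8486 32.6432]
‖b‖ = 4.4721, ‖x‖ = 44.9134
re-solving with b+δb shifts x by Δx of norm 0.1170
realised ‖Δx‖/‖x‖ = 0.0026
so the bound overstates the realised error by a factor of ≈ 115.4938 (computed from the unrounded values)


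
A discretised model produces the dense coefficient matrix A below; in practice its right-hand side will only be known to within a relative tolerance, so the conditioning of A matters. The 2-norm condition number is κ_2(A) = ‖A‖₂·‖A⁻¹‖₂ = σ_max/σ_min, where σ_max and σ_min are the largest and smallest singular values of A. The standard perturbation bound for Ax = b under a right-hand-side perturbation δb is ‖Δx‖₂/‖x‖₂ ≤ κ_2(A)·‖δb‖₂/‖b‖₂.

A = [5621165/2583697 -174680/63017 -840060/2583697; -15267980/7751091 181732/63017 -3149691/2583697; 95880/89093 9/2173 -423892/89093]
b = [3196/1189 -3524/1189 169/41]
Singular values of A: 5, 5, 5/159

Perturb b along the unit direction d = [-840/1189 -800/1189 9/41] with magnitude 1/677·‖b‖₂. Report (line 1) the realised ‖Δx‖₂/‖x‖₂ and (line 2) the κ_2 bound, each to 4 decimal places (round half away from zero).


largest singular value 5, smallest 5/159
condition number: 5 ÷ (5/159) = 159.0000
worst-case relative error ≤ 159.0000 × 1/677 = 0.2349
solve Ax = b  →  x = [25.4634 18.4400 4.9093]
2-norm of b is 5.7446; of x, 31.8201
with δb = [-0.0060 -0.0057 0.0019], A·Δx = δb → ‖Δx‖ = 0.2698
realised ‖Δx‖/‖x‖ = 0.0085
so the bound overstates the realised error by a factor of ≈ 27.6959 (computed from the unrounded values)

0.0085
0.2349
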